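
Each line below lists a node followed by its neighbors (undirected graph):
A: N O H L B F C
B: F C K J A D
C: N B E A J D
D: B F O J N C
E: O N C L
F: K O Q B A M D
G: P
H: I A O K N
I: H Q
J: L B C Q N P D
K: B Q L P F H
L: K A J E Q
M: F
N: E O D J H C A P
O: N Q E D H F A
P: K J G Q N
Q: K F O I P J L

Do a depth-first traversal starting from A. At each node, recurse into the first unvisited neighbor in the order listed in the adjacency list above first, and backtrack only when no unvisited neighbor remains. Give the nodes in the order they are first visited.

A → N → E → O → Q → K → B → F → M → D → J → L → C → P → G → H → I

Visit A
A → N
N → E
E → O
O → Q
Q → K
K → B
B → F
F → M
F → D
D → J
J → L
J → C
J → P
P → G
K → H
H → I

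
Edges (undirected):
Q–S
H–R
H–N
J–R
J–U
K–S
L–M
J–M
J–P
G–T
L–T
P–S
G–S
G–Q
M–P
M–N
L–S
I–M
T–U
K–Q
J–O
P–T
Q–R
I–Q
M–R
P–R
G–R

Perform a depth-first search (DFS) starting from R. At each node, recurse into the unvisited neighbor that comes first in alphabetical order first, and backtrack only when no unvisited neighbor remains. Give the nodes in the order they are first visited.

Visit R
R → G
G → Q
Q → I
I → M
M → J
J → O
J → P
P → S
S → K
S → L
L → T
T → U
M → N
N → H

R G Q I M J O P S K L T U N H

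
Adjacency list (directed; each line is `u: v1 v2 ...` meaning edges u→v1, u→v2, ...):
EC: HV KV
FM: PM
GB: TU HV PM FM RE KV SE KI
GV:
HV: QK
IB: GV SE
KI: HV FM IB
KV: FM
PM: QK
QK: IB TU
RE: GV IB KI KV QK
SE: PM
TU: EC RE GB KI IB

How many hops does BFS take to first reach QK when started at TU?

2

Level 0: TU
Level 1: EC, GB, IB, KI, RE
Level 2: FM, GV, HV, KV, PM, QK, SE
QK first appears at level 2.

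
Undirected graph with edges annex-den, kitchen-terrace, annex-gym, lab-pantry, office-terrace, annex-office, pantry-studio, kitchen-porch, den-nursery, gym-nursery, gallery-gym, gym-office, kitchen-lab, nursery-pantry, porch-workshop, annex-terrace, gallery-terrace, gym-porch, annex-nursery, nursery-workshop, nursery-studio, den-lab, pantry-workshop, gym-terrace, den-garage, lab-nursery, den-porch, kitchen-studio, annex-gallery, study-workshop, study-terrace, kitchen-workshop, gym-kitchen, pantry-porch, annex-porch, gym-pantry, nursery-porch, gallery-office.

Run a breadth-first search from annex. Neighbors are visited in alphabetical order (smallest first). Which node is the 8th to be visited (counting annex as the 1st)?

Visit annex; enqueue den, gallery, gym, nursery, office, porch, terrace → queue [den, gallery, gym, nursery, office, porch, terrace]
Visit den; enqueue garage, lab → queue [gallery, gym, nursery, office, porch, terrace, garage, lab]
Visit gallery → queue [gym, nursery, office, porch, terrace, garage, lab]
Visit gym; enqueue kitchen, pantry → queue [nursery, office, porch, terrace, garage, lab, kitchen, pantry]
Visit nursery; enqueue studio, workshop → queue [office, porch, terrace, garage, lab, kitchen, pantry, studio, workshop]
Visit office → queue [porch, terrace, garage, lab, kitchen, pantry, studio, workshop]
Visit porch → queue [terrace, garage, lab, kitchen, pantry, studio, workshop]
Visit terrace; enqueue study → queue [garage, lab, kitchen, pantry, studio, workshop, study]
Visit garage → queue [lab, kitchen, pantry, studio, workshop, study]
Visit lab → queue [kitchen, pantry, studio, workshop, study]
Visit kitchen → queue [pantry, studio, workshop, study]
Visit pantry → queue [studio, workshop, study]
Visit studio → queue [workshop, study]
Visit workshop → queue [study]
Visit study → queue []

Visit order: annex, den, gallery, gym, nursery, office, porch, terrace, garage, lab, kitchen, pantry, studio, workshop, study

terrace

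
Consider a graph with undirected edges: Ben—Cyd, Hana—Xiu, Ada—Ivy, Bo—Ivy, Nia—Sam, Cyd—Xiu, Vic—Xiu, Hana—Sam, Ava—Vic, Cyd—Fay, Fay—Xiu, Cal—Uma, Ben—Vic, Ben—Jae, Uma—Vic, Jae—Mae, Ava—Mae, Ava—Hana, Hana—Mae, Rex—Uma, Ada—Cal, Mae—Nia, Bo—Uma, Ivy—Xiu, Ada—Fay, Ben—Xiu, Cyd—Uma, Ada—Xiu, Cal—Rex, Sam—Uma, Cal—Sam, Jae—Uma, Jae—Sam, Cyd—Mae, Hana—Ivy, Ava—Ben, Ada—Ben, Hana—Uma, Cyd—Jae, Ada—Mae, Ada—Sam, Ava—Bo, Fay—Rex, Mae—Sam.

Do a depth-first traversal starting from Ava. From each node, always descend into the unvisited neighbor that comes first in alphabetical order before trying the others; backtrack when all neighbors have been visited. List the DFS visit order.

Visit Ava
Ava → Ben
Ben → Ada
Ada → Cal
Cal → Rex
Rex → Fay
Fay → Cyd
Cyd → Jae
Jae → Mae
Mae → Hana
Hana → Ivy
Ivy → Bo
Bo → Uma
Uma → Sam
Sam → Nia
Uma → Vic
Vic → Xiu

Ava → Ben → Ada → Cal → Rex → Fay → Cyd → Jae → Mae → Hana → Ivy → Bo → Uma → Sam → Nia → Vic → Xiu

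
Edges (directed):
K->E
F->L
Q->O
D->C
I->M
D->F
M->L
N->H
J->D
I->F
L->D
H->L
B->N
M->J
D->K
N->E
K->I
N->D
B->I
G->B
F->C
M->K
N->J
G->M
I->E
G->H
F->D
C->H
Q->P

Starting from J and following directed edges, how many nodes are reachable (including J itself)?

BFS from J visits: J, D, K, F, C, I, E, L, H, M
Reachable nodes: 10 of 16 total.

10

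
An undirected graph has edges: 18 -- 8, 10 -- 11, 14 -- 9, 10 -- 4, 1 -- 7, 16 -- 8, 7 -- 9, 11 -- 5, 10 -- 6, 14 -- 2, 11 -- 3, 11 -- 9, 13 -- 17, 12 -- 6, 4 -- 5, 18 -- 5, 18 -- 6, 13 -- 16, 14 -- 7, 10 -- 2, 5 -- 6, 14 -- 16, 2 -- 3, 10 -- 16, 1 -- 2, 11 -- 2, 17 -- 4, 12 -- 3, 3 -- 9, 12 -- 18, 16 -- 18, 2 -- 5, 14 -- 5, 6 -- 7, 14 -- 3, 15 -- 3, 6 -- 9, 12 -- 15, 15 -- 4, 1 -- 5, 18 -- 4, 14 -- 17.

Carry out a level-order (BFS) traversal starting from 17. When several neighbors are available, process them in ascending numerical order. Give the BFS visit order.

17 -> 4 -> 13 -> 14 -> 5 -> 10 -> 15 -> 18 -> 16 -> 2 -> 3 -> 7 -> 9 -> 1 -> 6 -> 11 -> 12 -> 8

Visit 17; enqueue 4, 13, 14 → queue [4, 13, 14]
Visit 4; enqueue 5, 10, 15, 18 → queue [13, 14, 5, 10, 15, 18]
Visit 13; enqueue 16 → queue [14, 5, 10, 15, 18, 16]
Visit 14; enqueue 2, 3, 7, 9 → queue [5, 10, 15, 18, 16, 2, 3, 7, 9]
Visit 5; enqueue 1, 6, 11 → queue [10, 15, 18, 16, 2, 3, 7, 9, 1, 6, 11]
Visit 10 → queue [15, 18, 16, 2, 3, 7, 9, 1, 6, 11]
Visit 15; enqueue 12 → queue [18, 16, 2, 3, 7, 9, 1, 6, 11, 12]
Visit 18; enqueue 8 → queue [16, 2, 3, 7, 9, 1, 6, 11, 12, 8]
Visit 16 → queue [2, 3, 7, 9, 1, 6, 11, 12, 8]
Visit 2 → queue [3, 7, 9, 1, 6, 11, 12, 8]
Visit 3 → queue [7, 9, 1, 6, 11, 12, 8]
Visit 7 → queue [9, 1, 6, 11, 12, 8]
Visit 9 → queue [1, 6, 11, 12, 8]
Visit 1 → queue [6, 11, 12, 8]
Visit 6 → queue [11, 12, 8]
Visit 11 → queue [12, 8]
Visit 12 → queue [8]
Visit 8 → queue []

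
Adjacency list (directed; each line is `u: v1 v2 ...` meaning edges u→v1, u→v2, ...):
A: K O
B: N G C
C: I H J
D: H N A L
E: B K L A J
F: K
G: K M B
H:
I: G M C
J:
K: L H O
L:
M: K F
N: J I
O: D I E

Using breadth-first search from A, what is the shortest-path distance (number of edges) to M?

Level 0: A
Level 1: K, O
Level 2: D, E, H, I, L
Level 3: B, C, G, J, M, N
Level 4: F
M first appears at level 3.

3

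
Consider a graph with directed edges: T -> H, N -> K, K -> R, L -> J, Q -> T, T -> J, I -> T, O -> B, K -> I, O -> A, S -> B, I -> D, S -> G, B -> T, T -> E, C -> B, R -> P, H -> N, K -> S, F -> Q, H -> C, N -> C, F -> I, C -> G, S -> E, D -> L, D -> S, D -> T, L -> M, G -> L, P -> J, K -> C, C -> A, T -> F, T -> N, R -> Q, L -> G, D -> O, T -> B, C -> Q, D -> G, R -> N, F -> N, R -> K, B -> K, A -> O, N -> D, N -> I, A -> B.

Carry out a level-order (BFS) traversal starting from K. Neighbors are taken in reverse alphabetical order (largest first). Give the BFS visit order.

K, S, R, I, C, G, E, B, Q, P, N, T, D, A, L, J, H, F, O, M

Visit K; enqueue S, R, I, C → queue [S, R, I, C]
Visit S; enqueue G, E, B → queue [R, I, C, G, E, B]
Visit R; enqueue Q, P, N → queue [I, C, G, E, B, Q, P, N]
Visit I; enqueue T, D → queue [C, G, E, B, Q, P, N, T, D]
Visit C; enqueue A → queue [G, E, B, Q, P, N, T, D, A]
Visit G; enqueue L → queue [E, B, Q, P, N, T, D, A, L]
Visit E → queue [B, Q, P, N, T, D, A, L]
Visit B → queue [Q, P, N, T, D, A, L]
Visit Q → queue [P, N, T, D, A, L]
Visit P; enqueue J → queue [N, T, D, A, L, J]
Visit N → queue [T, D, A, L, J]
Visit T; enqueue H, F → queue [D, A, L, J, H, F]
Visit D; enqueue O → queue [A, L, J, H, F, O]
Visit A → queue [L, J, H, F, O]
Visit L; enqueue M → queue [J, H, F, O, M]
Visit J → queue [H, F, O, M]
Visit H → queue [F, O, M]
Visit F → queue [O, M]
Visit O → queue [M]
Visit M → queue []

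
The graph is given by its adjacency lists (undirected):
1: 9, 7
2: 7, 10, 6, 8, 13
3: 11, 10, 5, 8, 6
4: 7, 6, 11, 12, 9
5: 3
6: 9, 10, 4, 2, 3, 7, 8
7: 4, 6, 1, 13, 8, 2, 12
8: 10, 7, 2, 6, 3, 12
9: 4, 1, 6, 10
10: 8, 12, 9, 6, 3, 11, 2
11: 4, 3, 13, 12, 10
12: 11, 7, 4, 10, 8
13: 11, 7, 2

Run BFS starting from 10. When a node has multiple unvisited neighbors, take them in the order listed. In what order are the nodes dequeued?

10 8 12 9 6 3 11 2 7 4 1 5 13

Visit 10; enqueue 8, 12, 9, 6, 3, 11, 2 → queue [8, 12, 9, 6, 3, 11, 2]
Visit 8; enqueue 7 → queue [12, 9, 6, 3, 11, 2, 7]
Visit 12; enqueue 4 → queue [9, 6, 3, 11, 2, 7, 4]
Visit 9; enqueue 1 → queue [6, 3, 11, 2, 7, 4, 1]
Visit 6 → queue [3, 11, 2, 7, 4, 1]
Visit 3; enqueue 5 → queue [11, 2, 7, 4, 1, 5]
Visit 11; enqueue 13 → queue [2, 7, 4, 1, 5, 13]
Visit 2 → queue [7, 4, 1, 5, 13]
Visit 7 → queue [4, 1, 5, 13]
Visit 4 → queue [1, 5, 13]
Visit 1 → queue [5, 13]
Visit 5 → queue [13]
Visit 13 → queue []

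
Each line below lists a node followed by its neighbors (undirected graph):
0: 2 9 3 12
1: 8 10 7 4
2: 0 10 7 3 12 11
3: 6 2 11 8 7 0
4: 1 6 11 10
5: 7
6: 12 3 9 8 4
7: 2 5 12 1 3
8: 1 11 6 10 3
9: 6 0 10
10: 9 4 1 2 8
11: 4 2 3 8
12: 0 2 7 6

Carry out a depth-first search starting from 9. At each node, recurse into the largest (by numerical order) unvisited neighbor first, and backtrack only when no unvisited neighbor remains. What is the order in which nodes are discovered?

Visit 9
9 → 10
10 → 8
8 → 11
11 → 4
4 → 6
6 → 12
12 → 7
7 → 5
7 → 3
3 → 2
2 → 0
7 → 1

9, 10, 8, 11, 4, 6, 12, 7, 5, 3, 2, 0, 1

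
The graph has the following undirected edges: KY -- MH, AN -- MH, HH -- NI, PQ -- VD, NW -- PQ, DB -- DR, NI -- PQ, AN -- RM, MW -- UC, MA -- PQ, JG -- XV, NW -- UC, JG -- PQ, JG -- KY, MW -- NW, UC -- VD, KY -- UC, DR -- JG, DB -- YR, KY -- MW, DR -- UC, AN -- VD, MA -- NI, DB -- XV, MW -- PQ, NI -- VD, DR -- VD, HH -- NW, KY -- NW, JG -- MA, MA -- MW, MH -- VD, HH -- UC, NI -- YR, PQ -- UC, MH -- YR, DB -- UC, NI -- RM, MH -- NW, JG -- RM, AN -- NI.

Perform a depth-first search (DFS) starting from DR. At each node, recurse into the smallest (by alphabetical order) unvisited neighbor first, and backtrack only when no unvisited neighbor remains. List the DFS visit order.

Visit DR
DR → DB
DB → UC
UC → HH
HH → NI
NI → AN
AN → MH
MH → KY
KY → JG
JG → MA
MA → MW
MW → NW
NW → PQ
PQ → VD
JG → RM
JG → XV
MH → YR

DR, DB, UC, HH, NI, AN, MH, KY, JG, MA, MW, NW, PQ, VD, RM, XV, YR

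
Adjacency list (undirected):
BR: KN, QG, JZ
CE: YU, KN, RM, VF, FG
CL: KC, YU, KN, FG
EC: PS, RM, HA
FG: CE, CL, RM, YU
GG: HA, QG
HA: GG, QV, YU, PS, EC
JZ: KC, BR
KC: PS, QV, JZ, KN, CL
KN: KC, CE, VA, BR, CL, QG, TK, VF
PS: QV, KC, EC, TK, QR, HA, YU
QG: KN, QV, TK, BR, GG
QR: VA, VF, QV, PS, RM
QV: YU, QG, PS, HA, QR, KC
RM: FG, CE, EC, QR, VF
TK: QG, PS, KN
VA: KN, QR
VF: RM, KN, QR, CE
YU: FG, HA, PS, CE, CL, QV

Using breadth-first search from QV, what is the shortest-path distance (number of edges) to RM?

2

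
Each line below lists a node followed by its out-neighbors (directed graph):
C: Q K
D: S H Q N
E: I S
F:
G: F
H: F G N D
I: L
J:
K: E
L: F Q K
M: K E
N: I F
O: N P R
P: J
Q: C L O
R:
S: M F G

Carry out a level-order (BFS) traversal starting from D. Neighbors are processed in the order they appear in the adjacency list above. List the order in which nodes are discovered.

D -> S -> H -> Q -> N -> M -> F -> G -> C -> L -> O -> I -> K -> E -> P -> R -> J

Visit D; enqueue S, H, Q, N → queue [S, H, Q, N]
Visit S; enqueue M, F, G → queue [H, Q, N, M, F, G]
Visit H → queue [Q, N, M, F, G]
Visit Q; enqueue C, L, O → queue [N, M, F, G, C, L, O]
Visit N; enqueue I → queue [M, F, G, C, L, O, I]
Visit M; enqueue K, E → queue [F, G, C, L, O, I, K, E]
Visit F → queue [G, C, L, O, I, K, E]
Visit G → queue [C, L, O, I, K, E]
Visit C → queue [L, O, I, K, E]
Visit L → queue [O, I, K, E]
Visit O; enqueue P, R → queue [I, K, E, P, R]
Visit I → queue [K, E, P, R]
Visit K → queue [E, P, R]
Visit E → queue [P, R]
Visit P; enqueue J → queue [R, J]
Visit R → queue [J]
Visit J → queue []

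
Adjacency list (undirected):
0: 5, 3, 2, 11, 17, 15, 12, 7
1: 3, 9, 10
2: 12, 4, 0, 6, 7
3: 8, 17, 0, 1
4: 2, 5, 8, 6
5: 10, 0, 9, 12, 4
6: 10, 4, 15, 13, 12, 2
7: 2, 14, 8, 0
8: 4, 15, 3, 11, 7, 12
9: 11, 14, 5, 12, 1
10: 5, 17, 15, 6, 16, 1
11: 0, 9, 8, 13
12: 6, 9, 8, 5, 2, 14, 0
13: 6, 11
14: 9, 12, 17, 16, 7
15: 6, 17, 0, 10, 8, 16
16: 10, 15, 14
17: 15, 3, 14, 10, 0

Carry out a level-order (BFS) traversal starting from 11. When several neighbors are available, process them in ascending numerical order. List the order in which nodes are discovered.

Visit 11; enqueue 0, 8, 9, 13 → queue [0, 8, 9, 13]
Visit 0; enqueue 2, 3, 5, 7, 12, 15, 17 → queue [8, 9, 13, 2, 3, 5, 7, 12, 15, 17]
Visit 8; enqueue 4 → queue [9, 13, 2, 3, 5, 7, 12, 15, 17, 4]
Visit 9; enqueue 1, 14 → queue [13, 2, 3, 5, 7, 12, 15, 17, 4, 1, 14]
Visit 13; enqueue 6 → queue [2, 3, 5, 7, 12, 15, 17, 4, 1, 14, 6]
Visit 2 → queue [3, 5, 7, 12, 15, 17, 4, 1, 14, 6]
Visit 3 → queue [5, 7, 12, 15, 17, 4, 1, 14, 6]
Visit 5; enqueue 10 → queue [7, 12, 15, 17, 4, 1, 14, 6, 10]
Visit 7 → queue [12, 15, 17, 4, 1, 14, 6, 10]
Visit 12 → queue [15, 17, 4, 1, 14, 6, 10]
Visit 15; enqueue 16 → queue [17, 4, 1, 14, 6, 10, 16]
Visit 17 → queue [4, 1, 14, 6, 10, 16]
Visit 4 → queue [1, 14, 6, 10, 16]
Visit 1 → queue [14, 6, 10, 16]
Visit 14 → queue [6, 10, 16]
Visit 6 → queue [10, 16]
Visit 10 → queue [16]
Visit 16 → queue []

11, 0, 8, 9, 13, 2, 3, 5, 7, 12, 15, 17, 4, 1, 14, 6, 10, 16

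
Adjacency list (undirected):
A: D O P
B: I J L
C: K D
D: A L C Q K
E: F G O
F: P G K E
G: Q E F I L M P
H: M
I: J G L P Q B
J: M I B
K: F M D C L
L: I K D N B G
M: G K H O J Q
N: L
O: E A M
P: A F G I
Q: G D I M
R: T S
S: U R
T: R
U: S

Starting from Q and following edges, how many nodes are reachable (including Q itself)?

BFS from Q visits: Q, G, D, I, M, E, F, L, P, A, C, K, J, B, H, O, N
Reachable nodes: 17 of 21 total.

17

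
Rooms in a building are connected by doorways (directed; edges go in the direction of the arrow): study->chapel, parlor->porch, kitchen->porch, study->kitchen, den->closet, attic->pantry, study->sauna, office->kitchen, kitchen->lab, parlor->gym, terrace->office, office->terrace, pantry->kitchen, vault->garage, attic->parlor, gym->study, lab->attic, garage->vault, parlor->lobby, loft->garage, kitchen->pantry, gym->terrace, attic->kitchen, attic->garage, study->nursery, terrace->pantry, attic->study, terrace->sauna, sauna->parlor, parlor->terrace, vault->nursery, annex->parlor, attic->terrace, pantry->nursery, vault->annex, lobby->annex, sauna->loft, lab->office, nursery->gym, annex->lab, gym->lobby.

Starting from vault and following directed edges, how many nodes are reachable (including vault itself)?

18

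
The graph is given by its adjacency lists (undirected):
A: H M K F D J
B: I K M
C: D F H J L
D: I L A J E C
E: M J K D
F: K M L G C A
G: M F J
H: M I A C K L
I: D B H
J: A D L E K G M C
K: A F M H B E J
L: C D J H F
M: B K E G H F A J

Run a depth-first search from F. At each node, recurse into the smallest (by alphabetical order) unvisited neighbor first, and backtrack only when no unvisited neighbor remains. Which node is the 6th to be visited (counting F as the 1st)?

Visit F
F → A
A → D
D → C
C → H
H → I
I → B
B → K
K → E
E → J
J → G
G → M
J → L

Visit order: F, A, D, C, H, I, B, K, E, J, G, M, L

I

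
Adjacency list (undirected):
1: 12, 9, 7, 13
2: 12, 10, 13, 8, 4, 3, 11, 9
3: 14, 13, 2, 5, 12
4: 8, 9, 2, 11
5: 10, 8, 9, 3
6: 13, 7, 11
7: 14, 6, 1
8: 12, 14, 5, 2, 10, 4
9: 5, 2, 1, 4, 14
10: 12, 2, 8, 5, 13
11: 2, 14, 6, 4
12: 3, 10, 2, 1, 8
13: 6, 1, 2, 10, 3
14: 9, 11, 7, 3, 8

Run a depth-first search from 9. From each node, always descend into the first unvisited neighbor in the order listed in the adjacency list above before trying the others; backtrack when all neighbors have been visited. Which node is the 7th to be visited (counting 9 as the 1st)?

Visit 9
9 → 5
5 → 10
10 → 12
12 → 3
3 → 14
14 → 11
11 → 2
2 → 13
13 → 6
6 → 7
7 → 1
2 → 8
8 → 4

Visit order: 9, 5, 10, 12, 3, 14, 11, 2, 13, 6, 7, 1, 8, 4

11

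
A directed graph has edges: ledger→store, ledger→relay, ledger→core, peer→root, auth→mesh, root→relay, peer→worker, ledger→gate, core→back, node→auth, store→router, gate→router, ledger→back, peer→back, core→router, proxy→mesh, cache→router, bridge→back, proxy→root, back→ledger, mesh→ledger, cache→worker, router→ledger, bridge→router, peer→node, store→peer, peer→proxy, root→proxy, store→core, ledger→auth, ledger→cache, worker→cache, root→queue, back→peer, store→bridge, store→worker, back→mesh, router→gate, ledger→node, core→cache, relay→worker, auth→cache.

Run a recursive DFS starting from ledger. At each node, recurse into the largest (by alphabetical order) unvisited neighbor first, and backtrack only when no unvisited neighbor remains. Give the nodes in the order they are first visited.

ledger store worker cache router gate peer root relay queue proxy mesh node auth back core bridge

Visit ledger
ledger → store
store → worker
worker → cache
cache → router
router → gate
store → peer
peer → root
root → relay
root → queue
root → proxy
proxy → mesh
peer → node
node → auth
peer → back
store → core
store → bridge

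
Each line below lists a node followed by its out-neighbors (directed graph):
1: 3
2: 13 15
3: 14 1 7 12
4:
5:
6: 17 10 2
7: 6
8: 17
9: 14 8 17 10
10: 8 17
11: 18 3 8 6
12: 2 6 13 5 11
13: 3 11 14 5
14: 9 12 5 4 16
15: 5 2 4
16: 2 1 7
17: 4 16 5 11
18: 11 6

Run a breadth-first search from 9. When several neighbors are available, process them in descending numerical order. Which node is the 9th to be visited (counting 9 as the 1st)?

4

Visit 9; enqueue 17, 14, 10, 8 → queue [17, 14, 10, 8]
Visit 17; enqueue 16, 11, 5, 4 → queue [14, 10, 8, 16, 11, 5, 4]
Visit 14; enqueue 12 → queue [10, 8, 16, 11, 5, 4, 12]
Visit 10 → queue [8, 16, 11, 5, 4, 12]
Visit 8 → queue [16, 11, 5, 4, 12]
Visit 16; enqueue 7, 2, 1 → queue [11, 5, 4, 12, 7, 2, 1]
Visit 11; enqueue 18, 6, 3 → queue [5, 4, 12, 7, 2, 1, 18, 6, 3]
Visit 5 → queue [4, 12, 7, 2, 1, 18, 6, 3]
Visit 4 → queue [12, 7, 2, 1, 18, 6, 3]
Visit 12; enqueue 13 → queue [7, 2, 1, 18, 6, 3, 13]
Visit 7 → queue [2, 1, 18, 6, 3, 13]
Visit 2; enqueue 15 → queue [1, 18, 6, 3, 13, 15]
Visit 1 → queue [18, 6, 3, 13, 15]
Visit 18 → queue [6, 3, 13, 15]
Visit 6 → queue [3, 13, 15]
Visit 3 → queue [13, 15]
Visit 13 → queue [15]
Visit 15 → queue []

Visit order: 9, 17, 14, 10, 8, 16, 11, 5, 4, 12, 7, 2, 1, 18, 6, 3, 13, 15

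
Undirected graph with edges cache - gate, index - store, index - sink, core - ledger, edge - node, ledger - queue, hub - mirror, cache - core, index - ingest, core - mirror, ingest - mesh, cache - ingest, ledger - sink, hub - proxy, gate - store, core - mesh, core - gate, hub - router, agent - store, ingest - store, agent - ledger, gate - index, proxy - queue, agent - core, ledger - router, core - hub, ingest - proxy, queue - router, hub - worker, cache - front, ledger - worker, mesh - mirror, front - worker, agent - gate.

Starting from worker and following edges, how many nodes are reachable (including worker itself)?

BFS from worker visits: worker, ledger, hub, front, sink, router, queue, core, agent, proxy, mirror, cache, index, mesh, gate, store, ingest
Reachable nodes: 17 of 19 total.

17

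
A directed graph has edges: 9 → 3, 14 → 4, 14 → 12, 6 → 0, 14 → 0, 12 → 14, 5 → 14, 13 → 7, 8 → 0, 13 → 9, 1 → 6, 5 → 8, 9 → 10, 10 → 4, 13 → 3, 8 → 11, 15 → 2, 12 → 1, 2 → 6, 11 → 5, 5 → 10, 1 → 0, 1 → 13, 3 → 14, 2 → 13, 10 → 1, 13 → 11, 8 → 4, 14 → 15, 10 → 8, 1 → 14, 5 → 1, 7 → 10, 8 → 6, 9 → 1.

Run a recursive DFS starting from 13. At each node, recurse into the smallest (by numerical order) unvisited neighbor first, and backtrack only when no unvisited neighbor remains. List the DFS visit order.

13 → 3 → 14 → 0 → 4 → 12 → 1 → 6 → 15 → 2 → 7 → 10 → 8 → 11 → 5 → 9

Visit 13
13 → 3
3 → 14
14 → 0
14 → 4
14 → 12
12 → 1
1 → 6
14 → 15
15 → 2
13 → 7
7 → 10
10 → 8
8 → 11
11 → 5
13 → 9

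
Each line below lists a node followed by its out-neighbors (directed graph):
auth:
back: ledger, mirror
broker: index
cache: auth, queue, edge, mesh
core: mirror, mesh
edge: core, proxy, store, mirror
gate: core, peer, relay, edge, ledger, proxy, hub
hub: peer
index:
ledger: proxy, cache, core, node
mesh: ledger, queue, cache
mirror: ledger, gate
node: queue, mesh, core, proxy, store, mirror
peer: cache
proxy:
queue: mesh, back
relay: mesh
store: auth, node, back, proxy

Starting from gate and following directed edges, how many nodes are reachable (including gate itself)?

16

BFS from gate visits: gate, core, edge, hub, ledger, peer, proxy, relay, mesh, mirror, store, cache, node, queue, auth, back
Reachable nodes: 16 of 18 total.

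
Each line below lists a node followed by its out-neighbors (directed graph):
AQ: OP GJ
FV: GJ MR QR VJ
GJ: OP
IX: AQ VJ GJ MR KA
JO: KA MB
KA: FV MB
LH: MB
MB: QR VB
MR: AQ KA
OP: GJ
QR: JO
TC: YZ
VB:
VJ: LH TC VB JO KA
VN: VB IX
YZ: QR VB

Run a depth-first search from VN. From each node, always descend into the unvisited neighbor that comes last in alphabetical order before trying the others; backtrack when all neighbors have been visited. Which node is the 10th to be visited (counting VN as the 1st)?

Visit VN
VN → VB
VN → IX
IX → VJ
VJ → TC
TC → YZ
YZ → QR
QR → JO
JO → MB
JO → KA
KA → FV
FV → MR
MR → AQ
AQ → OP
OP → GJ
VJ → LH

Visit order: VN, VB, IX, VJ, TC, YZ, QR, JO, MB, KA, FV, MR, AQ, OP, GJ, LH

KA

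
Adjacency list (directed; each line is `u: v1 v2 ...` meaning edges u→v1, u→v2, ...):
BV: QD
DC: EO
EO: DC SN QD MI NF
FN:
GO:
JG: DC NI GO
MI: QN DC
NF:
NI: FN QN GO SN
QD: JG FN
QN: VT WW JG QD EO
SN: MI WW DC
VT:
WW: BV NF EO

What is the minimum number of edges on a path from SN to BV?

2

Level 0: SN
Level 1: DC, MI, WW
Level 2: BV, EO, NF, QN
Level 3: JG, QD, VT
Level 4: FN, GO, NI
BV first appears at level 2.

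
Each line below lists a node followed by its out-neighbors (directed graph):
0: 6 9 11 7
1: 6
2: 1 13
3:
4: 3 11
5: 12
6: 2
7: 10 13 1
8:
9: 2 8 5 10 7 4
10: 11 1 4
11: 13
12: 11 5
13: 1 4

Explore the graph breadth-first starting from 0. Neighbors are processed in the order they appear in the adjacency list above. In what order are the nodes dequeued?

0, 6, 9, 11, 7, 2, 8, 5, 10, 4, 13, 1, 12, 3

Visit 0; enqueue 6, 9, 11, 7 → queue [6, 9, 11, 7]
Visit 6; enqueue 2 → queue [9, 11, 7, 2]
Visit 9; enqueue 8, 5, 10, 4 → queue [11, 7, 2, 8, 5, 10, 4]
Visit 11; enqueue 13 → queue [7, 2, 8, 5, 10, 4, 13]
Visit 7; enqueue 1 → queue [2, 8, 5, 10, 4, 13, 1]
Visit 2 → queue [8, 5, 10, 4, 13, 1]
Visit 8 → queue [5, 10, 4, 13, 1]
Visit 5; enqueue 12 → queue [10, 4, 13, 1, 12]
Visit 10 → queue [4, 13, 1, 12]
Visit 4; enqueue 3 → queue [13, 1, 12, 3]
Visit 13 → queue [1, 12, 3]
Visit 1 → queue [12, 3]
Visit 12 → queue [3]
Visit 3 → queue []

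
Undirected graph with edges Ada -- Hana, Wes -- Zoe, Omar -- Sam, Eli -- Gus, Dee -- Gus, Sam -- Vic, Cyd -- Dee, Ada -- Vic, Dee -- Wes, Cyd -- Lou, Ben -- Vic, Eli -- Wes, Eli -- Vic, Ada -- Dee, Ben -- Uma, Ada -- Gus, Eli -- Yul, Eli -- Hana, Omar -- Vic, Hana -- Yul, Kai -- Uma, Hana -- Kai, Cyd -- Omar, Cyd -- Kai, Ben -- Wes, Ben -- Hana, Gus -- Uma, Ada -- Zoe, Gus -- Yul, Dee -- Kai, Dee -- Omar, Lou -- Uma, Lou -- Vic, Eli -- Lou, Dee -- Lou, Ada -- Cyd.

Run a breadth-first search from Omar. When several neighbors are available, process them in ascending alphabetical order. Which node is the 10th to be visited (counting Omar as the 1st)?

Wes

Visit Omar; enqueue Cyd, Dee, Sam, Vic → queue [Cyd, Dee, Sam, Vic]
Visit Cyd; enqueue Ada, Kai, Lou → queue [Dee, Sam, Vic, Ada, Kai, Lou]
Visit Dee; enqueue Gus, Wes → queue [Sam, Vic, Ada, Kai, Lou, Gus, Wes]
Visit Sam → queue [Vic, Ada, Kai, Lou, Gus, Wes]
Visit Vic; enqueue Ben, Eli → queue [Ada, Kai, Lou, Gus, Wes, Ben, Eli]
Visit Ada; enqueue Hana, Zoe → queue [Kai, Lou, Gus, Wes, Ben, Eli, Hana, Zoe]
Visit Kai; enqueue Uma → queue [Lou, Gus, Wes, Ben, Eli, Hana, Zoe, Uma]
Visit Lou → queue [Gus, Wes, Ben, Eli, Hana, Zoe, Uma]
Visit Gus; enqueue Yul → queue [Wes, Ben, Eli, Hana, Zoe, Uma, Yul]
Visit Wes → queue [Ben, Eli, Hana, Zoe, Uma, Yul]
Visit Ben → queue [Eli, Hana, Zoe, Uma, Yul]
Visit Eli → queue [Hana, Zoe, Uma, Yul]
Visit Hana → queue [Zoe, Uma, Yul]
Visit Zoe → queue [Uma, Yul]
Visit Uma → queue [Yul]
Visit Yul → queue []

Visit order: Omar, Cyd, Dee, Sam, Vic, Ada, Kai, Lou, Gus, Wes, Ben, Eli, Hana, Zoe, Uma, Yul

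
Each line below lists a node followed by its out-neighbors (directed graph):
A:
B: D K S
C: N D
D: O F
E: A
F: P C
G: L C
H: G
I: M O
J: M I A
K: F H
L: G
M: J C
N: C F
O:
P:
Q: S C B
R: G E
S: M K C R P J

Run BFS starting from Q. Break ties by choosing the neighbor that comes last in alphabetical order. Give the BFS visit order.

Q, S, C, B, R, P, M, K, J, N, D, G, E, H, F, I, A, O, L

Visit Q; enqueue S, C, B → queue [S, C, B]
Visit S; enqueue R, P, M, K, J → queue [C, B, R, P, M, K, J]
Visit C; enqueue N, D → queue [B, R, P, M, K, J, N, D]
Visit B → queue [R, P, M, K, J, N, D]
Visit R; enqueue G, E → queue [P, M, K, J, N, D, G, E]
Visit P → queue [M, K, J, N, D, G, E]
Visit M → queue [K, J, N, D, G, E]
Visit K; enqueue H, F → queue [J, N, D, G, E, H, F]
Visit J; enqueue I, A → queue [N, D, G, E, H, F, I, A]
Visit N → queue [D, G, E, H, F, I, A]
Visit D; enqueue O → queue [G, E, H, F, I, A, O]
Visit G; enqueue L → queue [E, H, F, I, A, O, L]
Visit E → queue [H, F, I, A, O, L]
Visit H → queue [F, I, A, O, L]
Visit F → queue [I, A, O, L]
Visit I → queue [A, O, L]
Visit A → queue [O, L]
Visit O → queue [L]
Visit L → queue []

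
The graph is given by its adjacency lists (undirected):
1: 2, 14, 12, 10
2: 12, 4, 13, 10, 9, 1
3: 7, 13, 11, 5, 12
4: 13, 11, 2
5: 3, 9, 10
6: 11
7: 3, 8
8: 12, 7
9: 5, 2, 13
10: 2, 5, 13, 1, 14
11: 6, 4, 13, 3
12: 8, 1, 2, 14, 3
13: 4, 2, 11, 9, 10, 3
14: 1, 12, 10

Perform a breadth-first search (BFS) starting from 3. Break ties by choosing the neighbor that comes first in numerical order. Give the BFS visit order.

3 → 5 → 7 → 11 → 12 → 13 → 9 → 10 → 8 → 4 → 6 → 1 → 2 → 14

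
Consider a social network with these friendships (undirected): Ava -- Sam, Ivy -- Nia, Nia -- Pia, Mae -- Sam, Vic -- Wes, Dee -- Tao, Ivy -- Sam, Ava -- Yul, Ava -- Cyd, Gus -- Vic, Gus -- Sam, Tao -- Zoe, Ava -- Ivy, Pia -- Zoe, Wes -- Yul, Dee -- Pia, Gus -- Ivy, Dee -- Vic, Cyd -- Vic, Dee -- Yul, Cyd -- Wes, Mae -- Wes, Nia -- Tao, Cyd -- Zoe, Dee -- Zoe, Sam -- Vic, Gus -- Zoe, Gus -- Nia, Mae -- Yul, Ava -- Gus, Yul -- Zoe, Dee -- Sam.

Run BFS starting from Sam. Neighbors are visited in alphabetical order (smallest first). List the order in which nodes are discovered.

Visit Sam; enqueue Ava, Dee, Gus, Ivy, Mae, Vic → queue [Ava, Dee, Gus, Ivy, Mae, Vic]
Visit Ava; enqueue Cyd, Yul → queue [Dee, Gus, Ivy, Mae, Vic, Cyd, Yul]
Visit Dee; enqueue Pia, Tao, Zoe → queue [Gus, Ivy, Mae, Vic, Cyd, Yul, Pia, Tao, Zoe]
Visit Gus; enqueue Nia → queue [Ivy, Mae, Vic, Cyd, Yul, Pia, Tao, Zoe, Nia]
Visit Ivy → queue [Mae, Vic, Cyd, Yul, Pia, Tao, Zoe, Nia]
Visit Mae; enqueue Wes → queue [Vic, Cyd, Yul, Pia, Tao, Zoe, Nia, Wes]
Visit Vic → queue [Cyd, Yul, Pia, Tao, Zoe, Nia, Wes]
Visit Cyd → queue [Yul, Pia, Tao, Zoe, Nia, Wes]
Visit Yul → queue [Pia, Tao, Zoe, Nia, Wes]
Visit Pia → queue [Tao, Zoe, Nia, Wes]
Visit Tao → queue [Zoe, Nia, Wes]
Visit Zoe → queue [Nia, Wes]
Visit Nia → queue [Wes]
Visit Wes → queue []

Sam Ava Dee Gus Ivy Mae Vic Cyd Yul Pia Tao Zoe Nia Wes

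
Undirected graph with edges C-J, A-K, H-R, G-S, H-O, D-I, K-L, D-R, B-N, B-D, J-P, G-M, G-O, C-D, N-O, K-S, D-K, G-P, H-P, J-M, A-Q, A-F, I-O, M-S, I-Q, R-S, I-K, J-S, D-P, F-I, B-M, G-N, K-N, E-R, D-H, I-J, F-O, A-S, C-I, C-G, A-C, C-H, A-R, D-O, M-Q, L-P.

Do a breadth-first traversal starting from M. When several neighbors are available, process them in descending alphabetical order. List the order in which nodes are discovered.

Visit M; enqueue S, Q, J, G, B → queue [S, Q, J, G, B]
Visit S; enqueue R, K, A → queue [Q, J, G, B, R, K, A]
Visit Q; enqueue I → queue [J, G, B, R, K, A, I]
Visit J; enqueue P, C → queue [G, B, R, K, A, I, P, C]
Visit G; enqueue O, N → queue [B, R, K, A, I, P, C, O, N]
Visit B; enqueue D → queue [R, K, A, I, P, C, O, N, D]
Visit R; enqueue H, E → queue [K, A, I, P, C, O, N, D, H, E]
Visit K; enqueue L → queue [A, I, P, C, O, N, D, H, E, L]
Visit A; enqueue F → queue [I, P, C, O, N, D, H, E, L, F]
Visit I → queue [P, C, O, N, D, H, E, L, F]
Visit P → queue [C, O, N, D, H, E, L, F]
Visit C → queue [O, N, D, H, E, L, F]
Visit O → queue [N, D, H, E, L, F]
Visit N → queue [D, H, E, L, F]
Visit D → queue [H, E, L, F]
Visit H → queue [E, L, F]
Visit E → queue [L, F]
Visit L → queue [F]
Visit F → queue []

M, S, Q, J, G, B, R, K, A, I, P, C, O, N, D, H, E, L, F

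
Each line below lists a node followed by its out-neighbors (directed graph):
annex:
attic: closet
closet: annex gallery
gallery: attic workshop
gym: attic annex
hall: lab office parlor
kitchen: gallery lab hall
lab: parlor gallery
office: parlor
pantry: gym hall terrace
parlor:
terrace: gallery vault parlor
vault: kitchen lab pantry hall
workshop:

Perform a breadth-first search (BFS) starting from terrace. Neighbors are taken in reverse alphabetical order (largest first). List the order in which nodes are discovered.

terrace, vault, parlor, gallery, pantry, lab, kitchen, hall, workshop, attic, gym, office, closet, annex

Visit terrace; enqueue vault, parlor, gallery → queue [vault, parlor, gallery]
Visit vault; enqueue pantry, lab, kitchen, hall → queue [parlor, gallery, pantry, lab, kitchen, hall]
Visit parlor → queue [gallery, pantry, lab, kitchen, hall]
Visit gallery; enqueue workshop, attic → queue [pantry, lab, kitchen, hall, workshop, attic]
Visit pantry; enqueue gym → queue [lab, kitchen, hall, workshop, attic, gym]
Visit lab → queue [kitchen, hall, workshop, attic, gym]
Visit kitchen → queue [hall, workshop, attic, gym]
Visit hall; enqueue office → queue [workshop, attic, gym, office]
Visit workshop → queue [attic, gym, office]
Visit attic; enqueue closet → queue [gym, office, closet]
Visit gym; enqueue annex → queue [office, closet, annex]
Visit office → queue [closet, annex]
Visit closet → queue [annex]
Visit annex → queue []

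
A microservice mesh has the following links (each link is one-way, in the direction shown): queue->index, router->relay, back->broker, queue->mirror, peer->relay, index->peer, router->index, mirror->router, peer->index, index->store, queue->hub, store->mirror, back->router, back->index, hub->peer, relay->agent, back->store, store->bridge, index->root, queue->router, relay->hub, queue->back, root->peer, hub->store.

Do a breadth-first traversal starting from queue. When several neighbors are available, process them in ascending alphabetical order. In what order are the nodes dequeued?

queue back hub index mirror router broker store peer root relay bridge agent

Visit queue; enqueue back, hub, index, mirror, router → queue [back, hub, index, mirror, router]
Visit back; enqueue broker, store → queue [hub, index, mirror, router, broker, store]
Visit hub; enqueue peer → queue [index, mirror, router, broker, store, peer]
Visit index; enqueue root → queue [mirror, router, broker, store, peer, root]
Visit mirror → queue [router, broker, store, peer, root]
Visit router; enqueue relay → queue [broker, store, peer, root, relay]
Visit broker → queue [store, peer, root, relay]
Visit store; enqueue bridge → queue [peer, root, relay, bridge]
Visit peer → queue [root, relay, bridge]
Visit root → queue [relay, bridge]
Visit relay; enqueue agent → queue [bridge, agent]
Visit bridge → queue [agent]
Visit agent → queue []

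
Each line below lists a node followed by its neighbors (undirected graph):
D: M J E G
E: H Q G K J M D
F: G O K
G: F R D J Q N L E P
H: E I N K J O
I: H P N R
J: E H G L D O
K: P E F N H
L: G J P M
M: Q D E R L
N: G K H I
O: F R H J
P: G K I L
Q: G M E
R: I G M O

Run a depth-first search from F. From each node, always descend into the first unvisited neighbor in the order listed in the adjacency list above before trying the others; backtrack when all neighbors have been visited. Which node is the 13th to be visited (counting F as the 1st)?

K

Visit F
F → G
G → R
R → I
I → H
H → E
E → Q
Q → M
M → D
D → J
J → L
L → P
P → K
K → N
J → O

Visit order: F, G, R, I, H, E, Q, M, D, J, L, P, K, N, O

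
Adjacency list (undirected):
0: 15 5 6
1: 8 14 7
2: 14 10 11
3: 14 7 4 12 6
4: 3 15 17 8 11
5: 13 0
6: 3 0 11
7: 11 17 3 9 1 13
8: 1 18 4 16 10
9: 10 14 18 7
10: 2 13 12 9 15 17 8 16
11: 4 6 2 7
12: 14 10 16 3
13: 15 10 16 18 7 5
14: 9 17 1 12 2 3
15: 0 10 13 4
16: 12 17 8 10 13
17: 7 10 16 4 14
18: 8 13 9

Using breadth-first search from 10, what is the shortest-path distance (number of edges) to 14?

2

Level 0: 10
Level 1: 2, 8, 9, 12, 13, 15, 16, 17
Level 2: 0, 1, 3, 4, 5, 7, 11, 14, 18
Level 3: 6
14 first appears at level 2.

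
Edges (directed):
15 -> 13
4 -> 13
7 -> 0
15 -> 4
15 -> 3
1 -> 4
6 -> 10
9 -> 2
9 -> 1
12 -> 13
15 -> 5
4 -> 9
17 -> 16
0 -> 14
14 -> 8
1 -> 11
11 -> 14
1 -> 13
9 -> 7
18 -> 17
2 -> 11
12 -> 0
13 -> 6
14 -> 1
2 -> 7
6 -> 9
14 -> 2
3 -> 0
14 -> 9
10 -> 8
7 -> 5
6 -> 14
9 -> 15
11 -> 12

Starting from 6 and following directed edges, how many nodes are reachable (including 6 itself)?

16

BFS from 6 visits: 6, 9, 10, 14, 1, 2, 7, 15, 8, 4, 11, 13, 0, 5, 3, 12
Reachable nodes: 16 of 19 total.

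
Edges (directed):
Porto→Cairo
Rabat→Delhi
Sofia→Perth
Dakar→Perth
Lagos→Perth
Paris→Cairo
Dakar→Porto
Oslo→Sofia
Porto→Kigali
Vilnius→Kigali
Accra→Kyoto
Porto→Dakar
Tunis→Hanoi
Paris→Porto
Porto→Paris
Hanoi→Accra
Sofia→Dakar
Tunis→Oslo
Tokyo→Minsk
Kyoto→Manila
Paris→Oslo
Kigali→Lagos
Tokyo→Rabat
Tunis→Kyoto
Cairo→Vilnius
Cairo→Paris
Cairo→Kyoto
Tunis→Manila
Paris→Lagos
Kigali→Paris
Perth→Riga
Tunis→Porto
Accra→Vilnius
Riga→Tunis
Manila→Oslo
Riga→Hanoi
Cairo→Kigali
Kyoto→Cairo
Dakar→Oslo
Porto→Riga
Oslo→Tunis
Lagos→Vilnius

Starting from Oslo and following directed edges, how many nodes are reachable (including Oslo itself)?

16

BFS from Oslo visits: Oslo, Tunis, Sofia, Porto, Manila, Kyoto, Hanoi, Perth, Dakar, Riga, Paris, Kigali, Cairo, Accra, Lagos, Vilnius
Reachable nodes: 16 of 20 total.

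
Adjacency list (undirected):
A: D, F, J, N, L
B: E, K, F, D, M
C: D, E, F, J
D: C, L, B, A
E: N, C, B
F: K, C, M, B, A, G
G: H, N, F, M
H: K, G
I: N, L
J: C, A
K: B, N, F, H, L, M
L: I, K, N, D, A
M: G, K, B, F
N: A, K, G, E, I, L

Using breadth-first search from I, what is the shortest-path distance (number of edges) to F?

3

Level 0: I
Level 1: L, N
Level 2: A, D, E, G, K
Level 3: B, C, F, H, J, M
F first appears at level 3.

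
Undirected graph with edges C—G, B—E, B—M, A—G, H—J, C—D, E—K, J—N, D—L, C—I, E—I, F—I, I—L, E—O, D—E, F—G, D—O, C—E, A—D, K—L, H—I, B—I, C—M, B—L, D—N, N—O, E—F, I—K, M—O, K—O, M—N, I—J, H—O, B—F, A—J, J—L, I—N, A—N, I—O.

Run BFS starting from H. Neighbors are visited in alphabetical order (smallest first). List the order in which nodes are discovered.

H, I, J, O, B, C, E, F, K, L, N, A, D, M, G

Visit H; enqueue I, J, O → queue [I, J, O]
Visit I; enqueue B, C, E, F, K, L, N → queue [J, O, B, C, E, F, K, L, N]
Visit J; enqueue A → queue [O, B, C, E, F, K, L, N, A]
Visit O; enqueue D, M → queue [B, C, E, F, K, L, N, A, D, M]
Visit B → queue [C, E, F, K, L, N, A, D, M]
Visit C; enqueue G → queue [E, F, K, L, N, A, D, M, G]
Visit E → queue [F, K, L, N, A, D, M, G]
Visit F → queue [K, L, N, A, D, M, G]
Visit K → queue [L, N, A, D, M, G]
Visit L → queue [N, A, D, M, G]
Visit N → queue [A, D, M, G]
Visit A → queue [D, M, G]
Visit D → queue [M, G]
Visit M → queue [G]
Visit G → queue []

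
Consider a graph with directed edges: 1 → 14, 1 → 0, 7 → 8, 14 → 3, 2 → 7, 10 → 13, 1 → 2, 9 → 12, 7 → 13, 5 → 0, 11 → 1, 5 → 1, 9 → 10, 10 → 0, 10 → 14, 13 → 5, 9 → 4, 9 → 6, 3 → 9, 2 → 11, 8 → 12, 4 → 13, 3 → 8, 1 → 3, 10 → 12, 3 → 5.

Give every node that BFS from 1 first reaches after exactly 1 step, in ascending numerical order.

0, 2, 3, 14

Level 0: 1
Level 1: 0, 2, 3, 14
Level 2: 5, 7, 8, 9, 11
Level 3: 4, 6, 10, 12, 13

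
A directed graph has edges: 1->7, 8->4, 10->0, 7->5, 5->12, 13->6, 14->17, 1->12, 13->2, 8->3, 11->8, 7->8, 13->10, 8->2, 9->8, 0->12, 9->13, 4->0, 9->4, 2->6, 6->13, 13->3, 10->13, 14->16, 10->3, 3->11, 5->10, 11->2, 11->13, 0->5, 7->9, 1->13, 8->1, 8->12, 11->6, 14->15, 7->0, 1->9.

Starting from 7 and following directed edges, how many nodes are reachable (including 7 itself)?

BFS from 7 visits: 7, 0, 5, 8, 9, 12, 10, 1, 2, 3, 4, 13, 6, 11
Reachable nodes: 14 of 18 total.

14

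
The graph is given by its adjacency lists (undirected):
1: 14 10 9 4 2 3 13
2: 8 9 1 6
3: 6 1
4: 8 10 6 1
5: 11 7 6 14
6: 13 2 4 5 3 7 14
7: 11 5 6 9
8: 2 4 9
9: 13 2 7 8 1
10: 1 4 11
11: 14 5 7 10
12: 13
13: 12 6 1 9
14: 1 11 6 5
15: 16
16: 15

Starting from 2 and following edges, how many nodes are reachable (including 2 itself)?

14

BFS from 2 visits: 2, 9, 8, 6, 1, 13, 7, 4, 14, 5, 3, 10, 12, 11
Reachable nodes: 14 of 16 total.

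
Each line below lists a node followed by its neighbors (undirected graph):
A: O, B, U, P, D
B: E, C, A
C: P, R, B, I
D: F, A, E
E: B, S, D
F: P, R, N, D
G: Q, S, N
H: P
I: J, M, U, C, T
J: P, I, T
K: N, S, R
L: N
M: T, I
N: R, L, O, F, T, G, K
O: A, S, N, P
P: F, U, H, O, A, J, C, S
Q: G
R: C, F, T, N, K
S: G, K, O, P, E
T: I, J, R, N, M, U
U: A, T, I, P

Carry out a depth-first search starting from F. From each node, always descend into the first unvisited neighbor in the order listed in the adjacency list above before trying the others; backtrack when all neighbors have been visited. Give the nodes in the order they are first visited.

Visit F
F → P
P → U
U → A
A → O
O → S
S → G
G → Q
G → N
N → R
R → C
C → B
B → E
E → D
C → I
I → J
J → T
T → M
R → K
N → L
P → H

F, P, U, A, O, S, G, Q, N, R, C, B, E, D, I, J, T, M, K, L, H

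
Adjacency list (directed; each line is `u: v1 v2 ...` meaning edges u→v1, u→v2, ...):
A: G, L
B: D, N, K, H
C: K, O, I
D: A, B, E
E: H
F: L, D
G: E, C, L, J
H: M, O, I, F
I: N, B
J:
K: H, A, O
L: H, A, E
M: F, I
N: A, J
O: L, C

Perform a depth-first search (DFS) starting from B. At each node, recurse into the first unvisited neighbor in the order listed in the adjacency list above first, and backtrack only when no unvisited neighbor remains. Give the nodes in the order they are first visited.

B → D → A → G → E → H → M → F → L → I → N → J → O → C → K

Visit B
B → D
D → A
A → G
G → E
E → H
H → M
M → F
F → L
M → I
I → N
N → J
H → O
O → C
C → K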